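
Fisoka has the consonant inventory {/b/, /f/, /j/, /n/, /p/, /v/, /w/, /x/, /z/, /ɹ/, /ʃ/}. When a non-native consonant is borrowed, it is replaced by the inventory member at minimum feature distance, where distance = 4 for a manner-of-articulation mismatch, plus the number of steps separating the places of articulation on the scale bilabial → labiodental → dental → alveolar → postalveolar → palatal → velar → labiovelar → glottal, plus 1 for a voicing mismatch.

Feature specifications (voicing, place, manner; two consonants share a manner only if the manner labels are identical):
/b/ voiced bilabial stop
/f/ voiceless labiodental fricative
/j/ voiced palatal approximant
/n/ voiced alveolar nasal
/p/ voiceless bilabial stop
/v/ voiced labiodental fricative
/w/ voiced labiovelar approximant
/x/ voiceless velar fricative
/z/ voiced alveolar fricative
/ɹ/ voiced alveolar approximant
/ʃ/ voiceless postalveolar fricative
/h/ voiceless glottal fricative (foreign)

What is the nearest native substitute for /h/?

/x/ is closest: same manner (fricative), place distance 2 (glottal→velar), same voicing; total 2. Next closest is /ʃ/ at distance 4.

x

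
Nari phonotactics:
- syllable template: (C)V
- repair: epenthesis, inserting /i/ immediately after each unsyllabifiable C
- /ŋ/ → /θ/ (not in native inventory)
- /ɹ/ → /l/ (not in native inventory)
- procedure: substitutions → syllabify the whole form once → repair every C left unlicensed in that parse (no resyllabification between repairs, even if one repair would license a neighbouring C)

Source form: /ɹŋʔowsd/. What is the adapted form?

Substitution: /ɹ/ → /l/, /ŋ/ → /θ/, giving /lθʔowsd/.
Syllabifying with onset maximization leaves /l/, /θ/, /w/, /s/, /d/ stranded (no codas are permitted; onsets are limited to one consonant).
Epenthesis after each stranded consonant: /l/ → /li/, /θ/ → /θi/, /w/ → /wi/, /s/ → /si/, /d/ → /di/.

liθiʔowisidi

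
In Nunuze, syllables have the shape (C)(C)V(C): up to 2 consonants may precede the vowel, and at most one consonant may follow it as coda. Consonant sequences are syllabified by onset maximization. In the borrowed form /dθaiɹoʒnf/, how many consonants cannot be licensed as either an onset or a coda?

2

Syllabifying with onset maximization leaves /n/, /f/ stranded (at most one coda consonant is licensed; onsets may contain at most 2 consonants).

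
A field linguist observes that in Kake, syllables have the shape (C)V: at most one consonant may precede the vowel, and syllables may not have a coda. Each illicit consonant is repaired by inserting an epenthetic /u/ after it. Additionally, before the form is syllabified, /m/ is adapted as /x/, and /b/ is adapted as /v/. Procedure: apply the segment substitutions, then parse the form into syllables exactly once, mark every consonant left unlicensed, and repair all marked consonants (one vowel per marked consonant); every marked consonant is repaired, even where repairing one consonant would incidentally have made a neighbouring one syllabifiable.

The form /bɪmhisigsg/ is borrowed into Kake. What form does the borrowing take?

vɪxuhisigusugu

Substitution: /b/ → /v/, /m/ → /x/, giving /vɪxhisigsg/.
The consonants /x/, /g/, /s/, /g/ cannot be parsed into a legal (C)V syllable (no codas are permitted; onsets are limited to one consonant).
Inserting the epenthetic vowel yields /x/ → /xu/, /g/ → /gu/, /s/ → /su/, /g/ → /gu/.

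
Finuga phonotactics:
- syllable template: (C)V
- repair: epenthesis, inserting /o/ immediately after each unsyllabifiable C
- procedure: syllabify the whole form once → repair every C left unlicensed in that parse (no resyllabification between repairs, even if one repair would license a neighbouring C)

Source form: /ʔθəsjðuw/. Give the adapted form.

The consonants /ʔ/, /s/, /j/, /w/ cannot be parsed into a legal (C)V syllable (no codas are permitted; onsets are limited to one consonant).
Epenthesis after each stranded consonant: /ʔ/ → /ʔo/, /s/ → /so/, /j/ → /jo/, /w/ → /wo/.

ʔoθəsojoðuwo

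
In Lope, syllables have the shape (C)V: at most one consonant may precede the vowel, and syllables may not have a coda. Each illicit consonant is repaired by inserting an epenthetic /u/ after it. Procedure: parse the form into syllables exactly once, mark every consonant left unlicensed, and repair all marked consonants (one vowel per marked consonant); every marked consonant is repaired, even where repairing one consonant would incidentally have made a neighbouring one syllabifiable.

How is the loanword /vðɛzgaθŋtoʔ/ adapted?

vuðɛzugaθuŋutoʔu

Syllabifying with onset maximization leaves /v/, /z/, /θ/, /ŋ/, /ʔ/ stranded (no codas are permitted; onsets are limited to one consonant).
Inserting the epenthetic vowel yields /v/ → /vu/, /z/ → /zu/, /θ/ → /θu/, /ŋ/ → /ŋu/, /ʔ/ → /ʔu/.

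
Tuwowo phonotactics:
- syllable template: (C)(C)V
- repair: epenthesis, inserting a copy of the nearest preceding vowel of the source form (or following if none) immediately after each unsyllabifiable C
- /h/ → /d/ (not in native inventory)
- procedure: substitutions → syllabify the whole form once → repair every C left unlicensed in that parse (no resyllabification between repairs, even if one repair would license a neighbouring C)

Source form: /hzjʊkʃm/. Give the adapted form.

dʊzjʊkʊʃʊmʊ

Substitution: /h/ → /d/, giving /dzjʊkʃm/.
The consonants /d/, /k/, /ʃ/, /m/ cannot be parsed into a legal (C)(C)V syllable (no codas are permitted; onsets may contain at most 2 consonants).
Each unlicensed consonant becomes the onset of a new syllable: /d/ → /dʊ/, /k/ → /kʊ/, /ʃ/ → /ʃʊ/, /m/ → /mʊ/.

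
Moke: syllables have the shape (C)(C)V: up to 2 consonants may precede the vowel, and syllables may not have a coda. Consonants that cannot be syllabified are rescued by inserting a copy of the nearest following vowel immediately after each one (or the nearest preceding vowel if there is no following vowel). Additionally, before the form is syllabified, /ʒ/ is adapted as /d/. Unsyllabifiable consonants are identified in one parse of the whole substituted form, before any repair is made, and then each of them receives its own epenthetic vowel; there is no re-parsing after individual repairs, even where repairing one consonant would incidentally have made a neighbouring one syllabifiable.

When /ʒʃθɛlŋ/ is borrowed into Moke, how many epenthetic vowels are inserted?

3

After substitution the input is /dʃθɛlŋ/.
The unsyllabifiable consonants are /d/, /l/, /ŋ/; each receives one epenthetic vowel.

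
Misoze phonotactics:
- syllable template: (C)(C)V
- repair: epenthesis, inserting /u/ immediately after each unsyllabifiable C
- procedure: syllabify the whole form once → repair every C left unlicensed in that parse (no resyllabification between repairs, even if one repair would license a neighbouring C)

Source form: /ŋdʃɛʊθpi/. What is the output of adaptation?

The consonants /ŋ/ cannot be parsed into a legal (C)(C)V syllable (no codas are permitted; onsets may contain at most 2 consonants).
Epenthesis after each stranded consonant: /ŋ/ → /ŋu/.

ŋudʃɛʊθpi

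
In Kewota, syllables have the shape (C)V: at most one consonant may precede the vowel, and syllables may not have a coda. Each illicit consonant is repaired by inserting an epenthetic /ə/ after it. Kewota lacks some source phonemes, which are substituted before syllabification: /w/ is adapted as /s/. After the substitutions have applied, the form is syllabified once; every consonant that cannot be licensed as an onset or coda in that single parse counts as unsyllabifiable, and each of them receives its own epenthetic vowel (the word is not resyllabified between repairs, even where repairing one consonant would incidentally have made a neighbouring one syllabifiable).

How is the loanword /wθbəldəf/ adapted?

Substitution: /w/ → /s/, giving /sθbəldəf/.
Under (C)V, the unsyllabifiable consonants are /s/, /θ/, /l/, /f/ (no codas are permitted; onsets are limited to one consonant).
Inserting the epenthetic vowel yields /s/ → /sə/, /θ/ → /θə/, /l/ → /lə/, /f/ → /fə/.

səθəbələdəfə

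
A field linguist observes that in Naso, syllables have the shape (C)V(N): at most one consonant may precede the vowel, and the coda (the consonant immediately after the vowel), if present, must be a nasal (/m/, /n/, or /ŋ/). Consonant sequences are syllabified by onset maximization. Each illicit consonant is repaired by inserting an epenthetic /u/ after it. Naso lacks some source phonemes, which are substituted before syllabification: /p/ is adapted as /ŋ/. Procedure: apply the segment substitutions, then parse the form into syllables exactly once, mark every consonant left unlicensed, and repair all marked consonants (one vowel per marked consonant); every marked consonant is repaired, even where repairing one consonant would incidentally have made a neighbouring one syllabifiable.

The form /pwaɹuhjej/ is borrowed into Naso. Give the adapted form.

Substitution: /p/ → /ŋ/, giving /ŋwaɹuhjej/.
The consonants /ŋ/, /h/, /j/ cannot be parsed into a legal (C)V(N) syllable (only a nasal (/m/, /n/, or /ŋ/) is licensed in coda position; onsets are limited to one consonant).
Epenthesis after each stranded consonant: /ŋ/ → /ŋu/, /h/ → /hu/, /j/ → /ju/.

ŋuwaɹuhujeju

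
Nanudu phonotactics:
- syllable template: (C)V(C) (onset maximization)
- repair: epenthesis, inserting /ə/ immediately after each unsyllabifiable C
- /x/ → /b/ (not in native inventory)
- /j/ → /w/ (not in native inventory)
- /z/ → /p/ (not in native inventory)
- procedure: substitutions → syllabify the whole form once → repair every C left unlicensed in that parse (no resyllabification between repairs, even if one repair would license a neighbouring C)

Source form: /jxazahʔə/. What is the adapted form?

Substitution: /j/ → /w/, /x/ → /b/, /z/ → /p/, giving /wbapahʔə/.
Under (C)V(C), the unsyllabifiable consonants are /w/ (at most one coda consonant is licensed; onsets are limited to one consonant).
Inserting the epenthetic vowel yields /w/ → /wə/.

wəbapahʔə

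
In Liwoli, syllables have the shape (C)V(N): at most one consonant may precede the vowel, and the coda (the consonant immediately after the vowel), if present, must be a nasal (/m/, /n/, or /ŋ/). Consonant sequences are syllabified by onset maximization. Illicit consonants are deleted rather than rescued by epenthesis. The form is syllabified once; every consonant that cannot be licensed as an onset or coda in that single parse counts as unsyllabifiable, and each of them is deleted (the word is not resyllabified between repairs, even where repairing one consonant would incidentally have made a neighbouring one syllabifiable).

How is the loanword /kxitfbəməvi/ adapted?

xibəməvi

Syllabifying with onset maximization leaves /k/, /t/, /f/ stranded (only a nasal (/m/, /n/, or /ŋ/) is licensed in coda position; onsets are limited to one consonant).
Deleting the stranded consonants removes /k/, /t/, /f/.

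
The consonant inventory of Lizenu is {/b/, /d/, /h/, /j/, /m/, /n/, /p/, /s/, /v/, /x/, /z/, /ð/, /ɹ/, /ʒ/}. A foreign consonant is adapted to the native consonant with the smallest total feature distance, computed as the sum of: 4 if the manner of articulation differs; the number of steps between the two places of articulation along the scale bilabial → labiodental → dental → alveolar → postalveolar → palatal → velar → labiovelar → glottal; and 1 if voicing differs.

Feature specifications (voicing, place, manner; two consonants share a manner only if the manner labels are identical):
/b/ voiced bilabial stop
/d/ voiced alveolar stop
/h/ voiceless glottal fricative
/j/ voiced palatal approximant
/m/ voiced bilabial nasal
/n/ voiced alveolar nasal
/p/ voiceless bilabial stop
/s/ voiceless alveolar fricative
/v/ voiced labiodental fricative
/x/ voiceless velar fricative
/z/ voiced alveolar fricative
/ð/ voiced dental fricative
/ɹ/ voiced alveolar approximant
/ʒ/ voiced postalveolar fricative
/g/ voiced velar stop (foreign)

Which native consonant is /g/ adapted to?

d

/d/ is closest: same manner (stop), place distance 3 (velar→alveolar), same voicing; total 3. Next closest is /j/ at distance 5.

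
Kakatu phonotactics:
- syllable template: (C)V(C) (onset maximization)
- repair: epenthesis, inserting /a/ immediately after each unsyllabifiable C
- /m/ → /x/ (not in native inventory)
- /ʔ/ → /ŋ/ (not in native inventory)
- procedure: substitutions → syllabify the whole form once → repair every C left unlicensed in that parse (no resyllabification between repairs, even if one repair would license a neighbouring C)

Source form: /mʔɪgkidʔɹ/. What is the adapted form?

xaŋɪgkidŋaɹa

Substitution: /m/ → /x/, /ʔ/ → /ŋ/, giving /xŋɪgkidŋɹ/.
Syllabifying with onset maximization leaves /x/, /ŋ/, /ɹ/ stranded (at most one coda consonant is licensed; onsets are limited to one consonant).
Epenthesis after each stranded consonant: /x/ → /xa/, /ŋ/ → /ŋa/, /ɹ/ → /ɹa/.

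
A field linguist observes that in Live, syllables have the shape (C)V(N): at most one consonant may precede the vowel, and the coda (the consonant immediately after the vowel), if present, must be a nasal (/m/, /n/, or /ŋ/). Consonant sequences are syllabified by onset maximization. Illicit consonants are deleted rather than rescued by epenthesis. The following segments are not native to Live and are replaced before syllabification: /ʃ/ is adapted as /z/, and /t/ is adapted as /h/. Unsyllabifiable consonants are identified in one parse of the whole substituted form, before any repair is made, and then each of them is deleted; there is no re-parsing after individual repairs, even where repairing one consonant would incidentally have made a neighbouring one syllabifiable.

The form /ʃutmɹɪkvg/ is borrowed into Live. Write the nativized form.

zuɹɪ

Substitution: /ʃ/ → /z/, /t/ → /h/, giving /zuhmɹɪkvg/.
Under (C)V(N), the unsyllabifiable consonants are /h/, /m/, /k/, /v/, /g/ (only a nasal (/m/, /n/, or /ŋ/) is licensed in coda position; onsets are limited to one consonant).
Deleting the stranded consonants removes /h/, /m/, /k/, /v/, /g/.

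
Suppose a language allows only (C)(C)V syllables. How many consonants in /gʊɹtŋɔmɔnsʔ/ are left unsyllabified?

4

The consonants /ɹ/, /n/, /s/, /ʔ/ cannot be parsed into a legal (C)(C)V syllable (no codas are permitted; onsets may contain at most 2 consonants).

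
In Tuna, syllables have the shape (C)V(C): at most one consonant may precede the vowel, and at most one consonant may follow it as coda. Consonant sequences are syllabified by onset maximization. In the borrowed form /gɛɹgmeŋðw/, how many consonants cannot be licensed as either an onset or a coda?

3

The consonants /g/, /ð/, /w/ cannot be parsed into a legal (C)V(C) syllable (at most one coda consonant is licensed; onsets are limited to one consonant).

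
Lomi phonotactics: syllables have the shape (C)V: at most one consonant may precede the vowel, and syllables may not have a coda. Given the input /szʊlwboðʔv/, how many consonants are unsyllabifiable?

Under (C)V, the unsyllabifiable consonants are /s/, /l/, /w/, /ð/, /ʔ/, /v/ (no codas are permitted; onsets are limited to one consonant).

6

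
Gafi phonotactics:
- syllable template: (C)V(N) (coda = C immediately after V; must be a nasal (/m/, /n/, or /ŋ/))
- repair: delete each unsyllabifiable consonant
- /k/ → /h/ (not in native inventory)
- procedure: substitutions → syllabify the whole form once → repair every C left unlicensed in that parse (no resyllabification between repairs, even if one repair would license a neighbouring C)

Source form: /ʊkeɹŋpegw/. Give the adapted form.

Substitution: /k/ → /h/, giving /ʊheɹŋpegw/.
Syllabifying with onset maximization leaves /ɹ/, /ŋ/, /g/, /w/ stranded (only a nasal (/m/, /n/, or /ŋ/) is licensed in coda position; onsets are limited to one consonant).
Each unlicensed consonant is deleted: /ɹ/, /ŋ/, /g/, /w/.

ʊhepe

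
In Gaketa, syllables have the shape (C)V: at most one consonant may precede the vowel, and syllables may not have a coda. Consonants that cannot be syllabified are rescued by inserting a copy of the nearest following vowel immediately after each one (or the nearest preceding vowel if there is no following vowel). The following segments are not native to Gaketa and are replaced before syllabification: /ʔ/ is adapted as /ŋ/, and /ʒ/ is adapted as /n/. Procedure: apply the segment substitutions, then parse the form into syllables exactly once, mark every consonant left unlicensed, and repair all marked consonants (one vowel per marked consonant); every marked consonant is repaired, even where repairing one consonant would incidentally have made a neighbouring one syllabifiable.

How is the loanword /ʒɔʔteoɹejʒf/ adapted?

nɔŋeteoɹejenefe

Substitution: /ʒ/ → /n/, /ʔ/ → /ŋ/, giving /nɔŋteoɹejnf/.
Under (C)V, the unsyllabifiable consonants are /ŋ/, /j/, /n/, /f/ (no codas are permitted; onsets are limited to one consonant).
Inserting the epenthetic vowel yields /ŋ/ → /ŋe/, /j/ → /je/, /n/ → /ne/, /f/ → /fe/.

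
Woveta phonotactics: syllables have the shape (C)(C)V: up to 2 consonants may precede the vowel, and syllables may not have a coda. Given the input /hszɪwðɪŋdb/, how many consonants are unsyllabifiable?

4

Under (C)(C)V, the unsyllabifiable consonants are /h/, /ŋ/, /d/, /b/ (no codas are permitted; onsets may contain at most 2 consonants).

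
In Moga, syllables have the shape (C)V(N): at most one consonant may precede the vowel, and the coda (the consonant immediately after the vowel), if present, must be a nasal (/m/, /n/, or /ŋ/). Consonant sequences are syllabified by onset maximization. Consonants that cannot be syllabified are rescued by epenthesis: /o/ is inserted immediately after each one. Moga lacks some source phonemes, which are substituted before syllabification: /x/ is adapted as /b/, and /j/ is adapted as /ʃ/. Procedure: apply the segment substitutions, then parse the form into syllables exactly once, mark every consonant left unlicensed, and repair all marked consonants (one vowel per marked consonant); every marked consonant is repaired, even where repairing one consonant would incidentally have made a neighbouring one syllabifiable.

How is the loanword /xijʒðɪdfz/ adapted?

Substitution: /x/ → /b/, /j/ → /ʃ/, giving /biʃʒðɪdfz/.
Under (C)V(N), the unsyllabifiable consonants are /ʃ/, /ʒ/, /d/, /f/, /z/ (only a nasal (/m/, /n/, or /ŋ/) is licensed in coda position; onsets are limited to one consonant).
Epenthesis after each stranded consonant: /ʃ/ → /ʃo/, /ʒ/ → /ʒo/, /d/ → /do/, /f/ → /fo/, /z/ → /zo/.

biʃoʒoðɪdofozo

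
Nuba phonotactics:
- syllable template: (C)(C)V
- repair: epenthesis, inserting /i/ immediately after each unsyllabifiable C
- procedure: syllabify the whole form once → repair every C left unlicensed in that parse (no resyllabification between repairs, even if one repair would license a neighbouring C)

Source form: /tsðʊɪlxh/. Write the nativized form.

Syllabifying with onset maximization leaves /t/, /l/, /x/, /h/ stranded (no codas are permitted; onsets may contain at most 2 consonants).
Inserting the epenthetic vowel yields /t/ → /ti/, /l/ → /li/, /x/ → /xi/, /h/ → /hi/.

tisðʊɪlixihi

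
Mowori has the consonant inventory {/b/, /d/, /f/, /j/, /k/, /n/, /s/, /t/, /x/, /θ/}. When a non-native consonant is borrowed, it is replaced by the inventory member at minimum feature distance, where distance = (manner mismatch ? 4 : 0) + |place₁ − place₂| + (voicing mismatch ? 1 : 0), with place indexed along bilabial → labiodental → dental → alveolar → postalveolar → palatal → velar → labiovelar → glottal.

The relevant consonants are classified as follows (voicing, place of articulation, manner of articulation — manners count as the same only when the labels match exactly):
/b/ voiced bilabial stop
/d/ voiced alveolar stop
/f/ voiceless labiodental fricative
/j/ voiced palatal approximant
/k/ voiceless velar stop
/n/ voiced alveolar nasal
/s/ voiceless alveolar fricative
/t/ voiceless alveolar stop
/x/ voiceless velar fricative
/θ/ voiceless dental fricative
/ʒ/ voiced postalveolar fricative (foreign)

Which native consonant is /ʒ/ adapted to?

s

/s/ is closest: same manner (fricative), place distance 1 (postalveolar→alveolar), voicing differs (+1); total 2. Next closest is /x/ at distance 3.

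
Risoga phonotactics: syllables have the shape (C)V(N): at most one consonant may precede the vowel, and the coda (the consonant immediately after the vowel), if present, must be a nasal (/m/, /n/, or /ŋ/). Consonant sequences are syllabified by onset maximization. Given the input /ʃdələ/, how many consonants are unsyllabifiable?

The consonants /ʃ/ cannot be parsed into a legal (C)V(N) syllable (only a nasal (/m/, /n/, or /ŋ/) is licensed in coda position; onsets are limited to one consonant).

1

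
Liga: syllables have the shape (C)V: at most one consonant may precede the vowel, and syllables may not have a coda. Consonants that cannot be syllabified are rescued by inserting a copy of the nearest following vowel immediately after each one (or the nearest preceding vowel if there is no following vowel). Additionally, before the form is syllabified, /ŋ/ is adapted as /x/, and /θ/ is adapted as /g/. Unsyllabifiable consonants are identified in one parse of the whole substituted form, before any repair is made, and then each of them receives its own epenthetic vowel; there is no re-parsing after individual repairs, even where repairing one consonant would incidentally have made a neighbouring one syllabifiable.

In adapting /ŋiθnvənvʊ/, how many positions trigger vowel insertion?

After substitution the input is /xignvənvʊ/.
The unsyllabifiable consonants are /g/, /n/, /n/; each receives one epenthetic vowel.

3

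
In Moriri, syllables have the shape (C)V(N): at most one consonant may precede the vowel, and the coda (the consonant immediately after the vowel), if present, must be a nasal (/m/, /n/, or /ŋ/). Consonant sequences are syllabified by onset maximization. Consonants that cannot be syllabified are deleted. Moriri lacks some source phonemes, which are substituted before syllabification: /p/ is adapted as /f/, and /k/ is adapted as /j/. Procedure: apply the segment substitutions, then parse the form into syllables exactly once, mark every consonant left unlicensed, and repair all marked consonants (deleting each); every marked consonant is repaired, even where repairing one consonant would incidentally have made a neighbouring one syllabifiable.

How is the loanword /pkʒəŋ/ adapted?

ʒəŋ

Substitution: /p/ → /f/, /k/ → /j/, giving /fjʒəŋ/.
Syllabifying with onset maximization leaves /f/, /j/ stranded (only a nasal (/m/, /n/, or /ŋ/) is licensed in coda position; onsets are limited to one consonant).
Deletion applies to /f/, /j/.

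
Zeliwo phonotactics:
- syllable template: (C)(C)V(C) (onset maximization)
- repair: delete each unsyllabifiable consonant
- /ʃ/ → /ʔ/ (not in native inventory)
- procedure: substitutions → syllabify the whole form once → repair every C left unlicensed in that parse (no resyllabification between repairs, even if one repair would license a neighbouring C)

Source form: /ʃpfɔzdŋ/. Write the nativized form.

pfɔz

Substitution: /ʃ/ → /ʔ/, giving /ʔpfɔzdŋ/.
Under (C)(C)V(C), the unsyllabifiable consonants are /ʔ/, /d/, /ŋ/ (at most one coda consonant is licensed; onsets may contain at most 2 consonants).
Deletion applies to /ʔ/, /d/, /ŋ/.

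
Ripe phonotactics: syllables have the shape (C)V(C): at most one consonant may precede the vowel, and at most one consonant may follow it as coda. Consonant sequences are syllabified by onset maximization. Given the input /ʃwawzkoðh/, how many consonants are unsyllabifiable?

3

Syllabifying with onset maximization leaves /ʃ/, /z/, /h/ stranded (at most one coda consonant is licensed; onsets are limited to one consonant).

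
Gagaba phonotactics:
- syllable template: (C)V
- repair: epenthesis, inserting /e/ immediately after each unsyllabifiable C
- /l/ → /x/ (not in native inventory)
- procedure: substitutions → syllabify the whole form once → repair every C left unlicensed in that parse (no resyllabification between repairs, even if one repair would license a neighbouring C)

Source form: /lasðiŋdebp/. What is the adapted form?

xaseðiŋedebepe

Substitution: /l/ → /x/, giving /xasðiŋdebp/.
Syllabifying with onset maximization leaves /s/, /ŋ/, /b/, /p/ stranded (no codas are permitted; onsets are limited to one consonant).
Inserting the epenthetic vowel yields /s/ → /se/, /ŋ/ → /ŋe/, /b/ → /be/, /p/ → /pe/.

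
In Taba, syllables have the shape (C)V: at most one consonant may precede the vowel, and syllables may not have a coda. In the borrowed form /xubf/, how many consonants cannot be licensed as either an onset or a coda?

2

The consonants /b/, /f/ cannot be parsed into a legal (C)V syllable (no codas are permitted; onsets are limited to one consonant).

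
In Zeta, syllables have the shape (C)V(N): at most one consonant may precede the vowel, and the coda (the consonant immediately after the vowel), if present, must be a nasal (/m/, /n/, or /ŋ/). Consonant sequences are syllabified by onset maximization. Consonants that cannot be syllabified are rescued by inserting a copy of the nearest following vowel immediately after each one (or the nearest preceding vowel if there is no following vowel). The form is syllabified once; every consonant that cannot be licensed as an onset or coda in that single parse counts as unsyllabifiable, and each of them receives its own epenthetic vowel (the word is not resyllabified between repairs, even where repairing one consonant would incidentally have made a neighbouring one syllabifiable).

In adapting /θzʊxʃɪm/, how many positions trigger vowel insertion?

The unsyllabifiable consonants are /θ/, /x/; each receives one epenthetic vowel.

2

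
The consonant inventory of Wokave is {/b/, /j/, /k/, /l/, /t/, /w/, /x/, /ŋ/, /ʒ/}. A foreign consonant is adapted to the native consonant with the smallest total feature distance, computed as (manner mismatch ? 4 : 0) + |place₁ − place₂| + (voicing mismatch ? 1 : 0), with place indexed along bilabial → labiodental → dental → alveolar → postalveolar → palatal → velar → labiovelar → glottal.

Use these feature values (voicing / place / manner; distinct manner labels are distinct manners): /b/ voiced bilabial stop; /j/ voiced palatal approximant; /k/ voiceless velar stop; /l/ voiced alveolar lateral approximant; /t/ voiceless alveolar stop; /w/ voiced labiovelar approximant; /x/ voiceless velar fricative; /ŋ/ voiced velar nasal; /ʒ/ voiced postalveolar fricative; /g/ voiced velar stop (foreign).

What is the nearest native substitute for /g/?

k

/k/ is closest: same manner (stop), place distance 0 (velar→velar), voicing differs (+1); total 1. Next closest is /t/ at distance 4.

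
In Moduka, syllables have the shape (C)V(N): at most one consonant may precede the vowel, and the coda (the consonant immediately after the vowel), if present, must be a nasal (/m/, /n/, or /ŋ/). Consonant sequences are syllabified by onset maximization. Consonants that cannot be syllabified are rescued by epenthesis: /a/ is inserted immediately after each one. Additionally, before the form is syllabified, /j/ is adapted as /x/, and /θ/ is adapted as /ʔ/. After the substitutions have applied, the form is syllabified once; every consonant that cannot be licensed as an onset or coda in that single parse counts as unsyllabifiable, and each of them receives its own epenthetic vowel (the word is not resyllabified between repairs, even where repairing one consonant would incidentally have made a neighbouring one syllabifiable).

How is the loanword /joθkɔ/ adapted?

Substitution: /j/ → /x/, /θ/ → /ʔ/, giving /xoʔkɔ/.
The consonants /ʔ/ cannot be parsed into a legal (C)V(N) syllable (only a nasal (/m/, /n/, or /ŋ/) is licensed in coda position; onsets are limited to one consonant).
Inserting the epenthetic vowel yields /ʔ/ → /ʔa/.

xoʔakɔ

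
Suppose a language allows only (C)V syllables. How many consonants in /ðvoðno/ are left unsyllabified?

2

The consonants /ð/, /ð/ cannot be parsed into a legal (C)V syllable (no codas are permitted; onsets are limited to one consonant).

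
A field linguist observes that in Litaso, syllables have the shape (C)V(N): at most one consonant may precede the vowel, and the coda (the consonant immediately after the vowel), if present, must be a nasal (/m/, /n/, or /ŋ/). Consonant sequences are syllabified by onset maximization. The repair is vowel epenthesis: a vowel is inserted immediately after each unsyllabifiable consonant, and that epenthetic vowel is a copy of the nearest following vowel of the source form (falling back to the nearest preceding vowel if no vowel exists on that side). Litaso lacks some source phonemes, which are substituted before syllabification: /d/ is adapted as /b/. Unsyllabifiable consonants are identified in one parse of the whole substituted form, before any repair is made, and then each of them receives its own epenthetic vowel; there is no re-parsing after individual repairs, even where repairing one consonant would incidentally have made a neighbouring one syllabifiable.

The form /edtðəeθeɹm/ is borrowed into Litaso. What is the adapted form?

ebətəðəeθeɹeme

Substitution: /d/ → /b/, giving /ebtðəeθeɹm/.
Under (C)V(N), the unsyllabifiable consonants are /b/, /t/, /ɹ/, /m/ (only a nasal (/m/, /n/, or /ŋ/) is licensed in coda position; onsets are limited to one consonant).
Each unlicensed consonant becomes the onset of a new syllable: /b/ → /bə/, /t/ → /tə/, /ɹ/ → /ɹe/, /m/ → /me/.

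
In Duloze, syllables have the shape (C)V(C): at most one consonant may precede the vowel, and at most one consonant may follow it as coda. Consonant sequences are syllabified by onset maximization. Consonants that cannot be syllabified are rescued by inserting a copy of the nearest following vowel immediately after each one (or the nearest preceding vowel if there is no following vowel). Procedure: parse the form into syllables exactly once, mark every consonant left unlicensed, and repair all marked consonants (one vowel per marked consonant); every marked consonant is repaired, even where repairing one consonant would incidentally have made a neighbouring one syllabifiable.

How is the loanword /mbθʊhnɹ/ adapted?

mʊbʊθʊhnʊɹʊ

Syllabifying with onset maximization leaves /m/, /b/, /n/, /ɹ/ stranded (at most one coda consonant is licensed; onsets are limited to one consonant).
Each unlicensed consonant becomes the onset of a new syllable: /m/ → /mʊ/, /b/ → /bʊ/, /n/ → /nʊ/, /ɹ/ → /ɹʊ/.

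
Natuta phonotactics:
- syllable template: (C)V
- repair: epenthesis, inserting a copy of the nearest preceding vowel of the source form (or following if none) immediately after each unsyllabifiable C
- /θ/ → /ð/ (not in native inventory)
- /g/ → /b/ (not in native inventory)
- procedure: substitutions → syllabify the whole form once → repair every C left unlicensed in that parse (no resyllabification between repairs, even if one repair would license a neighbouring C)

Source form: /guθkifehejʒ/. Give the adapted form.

Substitution: /g/ → /b/, /θ/ → /ð/, giving /buðkifehejʒ/.
Under (C)V, the unsyllabifiable consonants are /ð/, /j/, /ʒ/ (no codas are permitted; onsets are limited to one consonant).
Each unlicensed consonant becomes the onset of a new syllable: /ð/ → /ðu/, /j/ → /je/, /ʒ/ → /ʒe/.

buðukifehejeʒe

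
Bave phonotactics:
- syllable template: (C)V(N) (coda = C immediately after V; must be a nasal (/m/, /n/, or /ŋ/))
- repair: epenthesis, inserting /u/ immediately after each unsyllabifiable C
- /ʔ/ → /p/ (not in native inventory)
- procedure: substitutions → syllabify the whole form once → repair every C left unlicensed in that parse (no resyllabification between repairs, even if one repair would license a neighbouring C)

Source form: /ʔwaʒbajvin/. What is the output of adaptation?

puwaʒubajuvin

Substitution: /ʔ/ → /p/, giving /pwaʒbajvin/.
Syllabifying with onset maximization leaves /p/, /ʒ/, /j/ stranded (only a nasal (/m/, /n/, or /ŋ/) is licensed in coda position; onsets are limited to one consonant).
Each unlicensed consonant becomes the onset of a new syllable: /p/ → /pu/, /ʒ/ → /ʒu/, /j/ → /ju/.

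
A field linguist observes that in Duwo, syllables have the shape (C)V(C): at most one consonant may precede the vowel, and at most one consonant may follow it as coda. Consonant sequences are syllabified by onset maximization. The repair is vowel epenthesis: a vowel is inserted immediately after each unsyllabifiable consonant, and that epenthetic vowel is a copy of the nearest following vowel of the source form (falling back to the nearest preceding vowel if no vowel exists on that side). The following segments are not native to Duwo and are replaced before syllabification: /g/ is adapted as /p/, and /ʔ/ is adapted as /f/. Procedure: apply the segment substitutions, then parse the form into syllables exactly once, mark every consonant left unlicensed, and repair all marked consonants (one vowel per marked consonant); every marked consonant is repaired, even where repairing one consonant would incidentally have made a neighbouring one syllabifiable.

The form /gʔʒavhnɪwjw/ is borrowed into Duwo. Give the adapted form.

pafaʒavhɪnɪwjɪwɪ

Substitution: /g/ → /p/, /ʔ/ → /f/, giving /pfʒavhnɪwjw/.
The consonants /p/, /f/, /h/, /j/, /w/ cannot be parsed into a legal (C)V(C) syllable (at most one coda consonant is licensed; onsets are limited to one consonant).
Inserting the epenthetic vowel yields /p/ → /pa/, /f/ → /fa/, /h/ → /hɪ/, /j/ → /jɪ/, /w/ → /wɪ/.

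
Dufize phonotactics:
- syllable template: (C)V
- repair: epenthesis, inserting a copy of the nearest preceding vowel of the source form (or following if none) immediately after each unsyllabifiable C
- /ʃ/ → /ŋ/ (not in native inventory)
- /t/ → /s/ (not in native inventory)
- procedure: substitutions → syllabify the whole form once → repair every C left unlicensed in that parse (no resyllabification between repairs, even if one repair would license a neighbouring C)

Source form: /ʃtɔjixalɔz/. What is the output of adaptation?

Substitution: /ʃ/ → /ŋ/, /t/ → /s/, giving /ŋsɔjixalɔz/.
Syllabifying with onset maximization leaves /ŋ/, /z/ stranded (no codas are permitted; onsets are limited to one consonant).
Each unlicensed consonant becomes the onset of a new syllable: /ŋ/ → /ŋɔ/, /z/ → /zɔ/.

ŋɔsɔjixalɔzɔ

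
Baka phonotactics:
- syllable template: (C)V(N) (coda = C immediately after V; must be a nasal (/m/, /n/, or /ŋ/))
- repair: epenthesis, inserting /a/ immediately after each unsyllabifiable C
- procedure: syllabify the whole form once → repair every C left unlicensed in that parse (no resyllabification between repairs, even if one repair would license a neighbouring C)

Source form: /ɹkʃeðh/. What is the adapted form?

ɹakaʃeðaha

Under (C)V(N), the unsyllabifiable consonants are /ɹ/, /k/, /ð/, /h/ (only a nasal (/m/, /n/, or /ŋ/) is licensed in coda position; onsets are limited to one consonant).
Each unlicensed consonant becomes the onset of a new syllable: /ɹ/ → /ɹa/, /k/ → /ka/, /ð/ → /ða/, /h/ → /ha/.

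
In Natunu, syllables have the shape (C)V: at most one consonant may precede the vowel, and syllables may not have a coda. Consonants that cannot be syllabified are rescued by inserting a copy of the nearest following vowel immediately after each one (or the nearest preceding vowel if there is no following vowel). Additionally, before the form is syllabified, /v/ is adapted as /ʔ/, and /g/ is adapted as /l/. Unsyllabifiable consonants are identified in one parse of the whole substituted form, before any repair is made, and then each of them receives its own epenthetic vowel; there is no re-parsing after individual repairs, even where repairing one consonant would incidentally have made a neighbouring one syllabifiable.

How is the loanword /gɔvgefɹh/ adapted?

lɔʔelefeɹehe

Substitution: /g/ → /l/, /v/ → /ʔ/, giving /lɔʔlefɹh/.
Under (C)V, the unsyllabifiable consonants are /ʔ/, /f/, /ɹ/, /h/ (no codas are permitted; onsets are limited to one consonant).
Inserting the epenthetic vowel yields /ʔ/ → /ʔe/, /f/ → /fe/, /ɹ/ → /ɹe/, /h/ → /he/.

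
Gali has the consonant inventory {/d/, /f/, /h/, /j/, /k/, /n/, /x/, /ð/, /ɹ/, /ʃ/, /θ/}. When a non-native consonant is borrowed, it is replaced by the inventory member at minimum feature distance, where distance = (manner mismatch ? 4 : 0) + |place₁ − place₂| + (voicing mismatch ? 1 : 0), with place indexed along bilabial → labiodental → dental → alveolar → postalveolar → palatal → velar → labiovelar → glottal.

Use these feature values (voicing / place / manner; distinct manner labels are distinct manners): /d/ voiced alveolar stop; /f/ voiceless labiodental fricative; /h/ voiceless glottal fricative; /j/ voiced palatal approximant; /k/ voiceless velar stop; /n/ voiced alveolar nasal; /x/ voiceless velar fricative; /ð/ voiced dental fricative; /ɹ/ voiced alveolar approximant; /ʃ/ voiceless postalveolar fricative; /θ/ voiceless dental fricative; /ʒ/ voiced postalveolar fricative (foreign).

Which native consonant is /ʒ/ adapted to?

/ʃ/ is closest: same manner (fricative), place distance 0 (postalveolar→postalveolar), voicing differs (+1); total 1. Next closest is /ð/ at distance 2.

ʃ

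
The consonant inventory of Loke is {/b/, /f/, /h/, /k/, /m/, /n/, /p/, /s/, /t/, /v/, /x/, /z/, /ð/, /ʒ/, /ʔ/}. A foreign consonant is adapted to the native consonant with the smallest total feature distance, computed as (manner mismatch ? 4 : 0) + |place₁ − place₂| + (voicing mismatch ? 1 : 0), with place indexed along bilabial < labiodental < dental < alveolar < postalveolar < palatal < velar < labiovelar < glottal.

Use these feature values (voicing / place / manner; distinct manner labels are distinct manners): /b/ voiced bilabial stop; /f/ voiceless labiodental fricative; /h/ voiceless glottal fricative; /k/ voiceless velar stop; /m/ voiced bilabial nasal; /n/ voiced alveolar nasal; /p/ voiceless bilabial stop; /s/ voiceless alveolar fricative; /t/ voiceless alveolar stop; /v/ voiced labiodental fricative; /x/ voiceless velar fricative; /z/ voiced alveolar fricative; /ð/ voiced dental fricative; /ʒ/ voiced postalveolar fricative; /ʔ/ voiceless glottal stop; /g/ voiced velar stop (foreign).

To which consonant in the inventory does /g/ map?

/k/ is closest: same manner (stop), place distance 0 (velar→velar), voicing differs (+1); total 1. Next closest is /ʔ/ at distance 3.

k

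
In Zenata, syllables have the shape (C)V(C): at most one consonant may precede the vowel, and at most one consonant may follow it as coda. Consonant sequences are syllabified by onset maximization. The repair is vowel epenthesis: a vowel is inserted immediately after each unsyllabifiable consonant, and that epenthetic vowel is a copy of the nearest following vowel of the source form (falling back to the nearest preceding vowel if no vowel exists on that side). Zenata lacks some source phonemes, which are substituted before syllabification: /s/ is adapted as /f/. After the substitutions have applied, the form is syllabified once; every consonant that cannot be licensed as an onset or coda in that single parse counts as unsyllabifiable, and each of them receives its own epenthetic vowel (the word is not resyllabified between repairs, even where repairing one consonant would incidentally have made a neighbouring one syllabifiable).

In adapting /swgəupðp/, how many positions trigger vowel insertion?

4

After substitution the input is /fwgəupðp/.
The unsyllabifiable consonants are /f/, /w/, /ð/, /p/; each receives one epenthetic vowel.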